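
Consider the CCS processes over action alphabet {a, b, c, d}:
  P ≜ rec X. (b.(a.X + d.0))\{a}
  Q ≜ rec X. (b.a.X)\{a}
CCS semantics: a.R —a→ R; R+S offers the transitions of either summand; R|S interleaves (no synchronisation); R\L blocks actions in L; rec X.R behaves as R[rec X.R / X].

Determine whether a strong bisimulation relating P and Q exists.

P's transition system — 3 states:
  s0 = rec X. (b.(a.X + d.0))\{a} :: =b=> s1
  s1 = (a.(rec X. (b.(a.X + d.0))\{a}) + d.0)\{a} :: =d=> s2
  s2 = 0\{a} :: ∅
Q's transition system — 2 states:
  t0 = rec X. (b.a.X)\{a} :: =b=> t1
  t1 = (a.(rec X. (b.a.X)\{a}))\{a} :: ∅
Bisimilarity quotient blocks:
  B0 = {s0}
  B1 = {s1}
  B2 = {s2, t1}
  B3 = {t0}
s0 ∈ B0, t0 ∈ B3 → different blocks

NO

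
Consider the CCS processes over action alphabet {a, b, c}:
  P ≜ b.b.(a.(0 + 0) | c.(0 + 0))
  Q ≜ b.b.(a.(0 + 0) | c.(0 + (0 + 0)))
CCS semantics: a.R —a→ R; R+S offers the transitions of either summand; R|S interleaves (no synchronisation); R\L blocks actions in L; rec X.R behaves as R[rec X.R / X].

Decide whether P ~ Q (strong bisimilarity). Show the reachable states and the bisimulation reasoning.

Reachable graph of P (6 states):
  m0 = b.b.(a.(0 + 0) | c.(0 + 0)) | -b-> m1
  m1 = b.(a.(0 + 0) | c.(0 + 0)) | -b-> m2
  m2 = a.(0 + 0) | c.(0 + 0) | -a-> m3, -c-> m4
  m3 = (0 + 0) | c.(0 + 0) | -c-> m5
  m4 = a.(0 + 0) | (0 + 0) | -a-> m5
  m5 = (0 + 0) | (0 + 0) | ∅
Reachable graph of Q (6 states):
  n0 = b.b.(a.(0 + 0) | c.(0 + (0 + 0))) | -b-> n1
  n1 = b.(a.(0 + 0) | c.(0 + (0 + 0))) | -b-> n2
  n2 = a.(0 + 0) | c.(0 + (0 + 0)) | -a-> n3, -c-> n4
  n3 = (0 + 0) | c.(0 + (0 + 0)) | -c-> n5
  n4 = a.(0 + 0) | (0 + (0 + 0)) | -a-> n5
  n5 = (0 + 0) | (0 + (0 + 0)) | ∅
Coarsest stable partition (strong bisimilarity classes):
  B0 = {m0, n0}
  B1 = {m1, n1}
  B2 = {m2, n2}
  B3 = {m3, n3}
  B4 = {m5, n5}
  B5 = {m4, n4}
m0 ∈ B0, n0 ∈ B0 → same block

P ~ Q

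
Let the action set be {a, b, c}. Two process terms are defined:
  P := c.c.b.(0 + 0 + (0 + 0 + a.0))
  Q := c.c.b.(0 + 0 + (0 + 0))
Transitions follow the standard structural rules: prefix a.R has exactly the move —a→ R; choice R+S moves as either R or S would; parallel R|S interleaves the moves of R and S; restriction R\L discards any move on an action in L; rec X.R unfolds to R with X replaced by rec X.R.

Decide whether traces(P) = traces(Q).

NO — witness ⟨ccba⟩

LTS(P): 5 reachable states
  m0 = c.c.b.(0 + 0 + (0 + 0 + a.0)) ⊢ —c→ m1
  m1 = c.b.(0 + 0 + (0 + 0 + a.0)) ⊢ —c→ m2
  m2 = b.(0 + 0 + (0 + 0 + a.0)) ⊢ —b→ m3
  m3 = 0 + 0 + (0 + 0 + a.0) ⊢ —a→ m4
  m4 = 0 ⊢ stopped
LTS(Q): 4 reachable states
  n0 = c.c.b.(0 + 0 + (0 + 0)) ⊢ —c→ n1
  n1 = c.b.(0 + 0 + (0 + 0)) ⊢ —c→ n2
  n2 = b.(0 + 0 + (0 + 0)) ⊢ —b→ n3
  n3 = 0 + 0 + (0 + 0) ⊢ stopped
Run σ = ⟨ccba⟩ on P: start {m0}
  after c @ step 1: {m1}
  after c @ step 2: {m2}
  after b @ step 3: {m3}
  after a @ step 4: {m4}
  — P admits the full trace.
Run σ = ⟨ccba⟩ on Q: start {n0}
  after c @ step 1: {n1}
  after c @ step 2: {n2}
  after b @ step 3: {n3}
  after a @ step 4: ∅ (Q stuck)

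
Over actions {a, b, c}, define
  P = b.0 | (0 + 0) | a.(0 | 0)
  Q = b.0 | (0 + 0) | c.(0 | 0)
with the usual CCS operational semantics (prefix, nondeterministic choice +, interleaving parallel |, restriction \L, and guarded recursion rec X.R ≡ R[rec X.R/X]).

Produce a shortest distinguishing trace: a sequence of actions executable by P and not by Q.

a

P's transition system — 4 states:
  m0 = b.0 | (0 + 0) | a.(0 | 0) | =a=> m1, =b=> m2
  m1 = b.0 | (0 + 0) | (0 | 0) | =b=> m3
  m2 = 0 | (0 + 0) | a.(0 | 0) | =a=> m3
  m3 = 0 | (0 + 0) | (0 | 0) | ∅
Q's transition system — 4 states:
  n0 = b.0 | (0 + 0) | c.(0 | 0) | =b=> n1, =c=> n2
  n1 = 0 | (0 + 0) | c.(0 | 0) | =c=> n3
  n2 = b.0 | (0 + 0) | (0 | 0) | =b=> n3
  n3 = 0 | (0 + 0) | (0 | 0) | ∅
Executing a from P (initial set {m0}):
  [1] a ⇒ {m1}
  P completes σ.
Executing a from Q (initial set {n0}):
  [1] a ⇒ ∅  — Q cannot continue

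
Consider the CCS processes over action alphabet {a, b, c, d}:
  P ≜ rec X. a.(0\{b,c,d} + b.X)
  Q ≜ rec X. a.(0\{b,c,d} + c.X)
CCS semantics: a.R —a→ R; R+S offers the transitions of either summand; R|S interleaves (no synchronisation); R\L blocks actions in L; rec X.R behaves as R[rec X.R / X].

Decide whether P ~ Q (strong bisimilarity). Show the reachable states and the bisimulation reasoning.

not bisimilar

LTS(P): 2 reachable states
  p0 = rec X. a.(0\{b,c,d} + b.X) → ··a··> p1
  p1 = 0\{b,c,d} + b.(rec X. a.(0\{b,c,d} + b.X)) → ··b··> p0
LTS(Q): 2 reachable states
  q0 = rec X. a.(0\{b,c,d} + c.X) → ··a··> q1
  q1 = 0\{b,c,d} + c.(rec X. a.(0\{b,c,d} + c.X)) → ··c··> q0
Bisimilarity quotient blocks:
  B0 = {p0}
  B1 = {p1}
  B2 = {q0}
  B3 = {q1}
p0 ∈ B0, q0 ∈ B2 → different blocks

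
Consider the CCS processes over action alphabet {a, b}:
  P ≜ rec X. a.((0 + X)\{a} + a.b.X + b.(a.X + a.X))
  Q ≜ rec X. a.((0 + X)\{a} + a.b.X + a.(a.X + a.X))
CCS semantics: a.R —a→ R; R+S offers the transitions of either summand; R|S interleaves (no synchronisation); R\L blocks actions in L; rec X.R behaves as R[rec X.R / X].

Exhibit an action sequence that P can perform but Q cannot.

ab

Reachable graph of P (4 states):
  s0 = rec X. a.((0 + X)\{a} + a.b.X + b.(a.X + a.X)) → —a→ s1
  s1 = (0 + (rec X. a.((0 + X)\{a} + a.b.X + b.(a.X + a.X))))\{a} + a.b.(rec X. a.((0 + X)\{a} + a.b.X + b.(a.X + a.X))) + b.(a.(rec X. a.((0 + X)\{a} + a.b.X + b.(a.X + a.X))) + a.(rec X. a.((0 + X)\{a} + a.b.X + b.(a.X + a.X)))) → —a→ s2, —b→ s3
  s2 = b.(rec X. a.((0 + X)\{a} + a.b.X + b.(a.X + a.X))) → —b→ s0
  s3 = a.(rec X. a.((0 + X)\{a} + a.b.X + b.(a.X + a.X))) + a.(rec X. a.((0 + X)\{a} + a.b.X + b.(a.X + a.X))) → —a→ s0
Reachable graph of Q (4 states):
  t0 = rec X. a.((0 + X)\{a} + a.b.X + a.(a.X + a.X)) → —a→ t1
  t1 = (0 + (rec X. a.((0 + X)\{a} + a.b.X + a.(a.X + a.X))))\{a} + a.b.(rec X. a.((0 + X)\{a} + a.b.X + a.(a.X + a.X))) + a.(a.(rec X. a.((0 + X)\{a} + a.b.X + a.(a.X + a.X))) + a.(rec X. a.((0 + X)\{a} + a.b.X + a.(a.X + a.X)))) → —a→ t2, —a→ t3
  t2 = a.(rec X. a.((0 + X)\{a} + a.b.X + a.(a.X + a.X))) + a.(rec X. a.((0 + X)\{a} + a.b.X + a.(a.X + a.X))) → —a→ t0
  t3 = b.(rec X. a.((0 + X)\{a} + a.b.X + a.(a.X + a.X))) → —b→ t0
Trace ⟨ab⟩ through P, begin at {s0}:
  after a @ step 1: {s1}
  after b @ step 2: {s3}
  — P admits the full trace.
Trace ⟨ab⟩ through Q, begin at {t0}:
  after a @ step 1: {t1}
  after b @ step 2: ∅  — Q cannot continue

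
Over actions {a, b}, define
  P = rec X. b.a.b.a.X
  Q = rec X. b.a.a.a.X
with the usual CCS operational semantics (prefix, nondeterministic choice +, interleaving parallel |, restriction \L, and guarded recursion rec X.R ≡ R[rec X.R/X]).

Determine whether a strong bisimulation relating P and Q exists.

P's transition system — 4 states:
  p0 = rec X. b.a.b.a.X → --b--▸ p1
  p1 = a.b.a.(rec X. b.a.b.a.X) → --a--▸ p2
  p2 = b.a.(rec X. b.a.b.a.X) → --b--▸ p3
  p3 = a.(rec X. b.a.b.a.X) → --a--▸ p0
Q's transition system — 4 states:
  q0 = rec X. b.a.a.a.X → --b--▸ q1
  q1 = a.a.a.(rec X. b.a.a.a.X) → --a--▸ q2
  q2 = a.a.(rec X. b.a.a.a.X) → --a--▸ q3
  q3 = a.(rec X. b.a.a.a.X) → --a--▸ q0
Bisimilarity quotient blocks:
  B0 = {p0, p2}
  B1 = {p1, p3}
  B2 = {q0}
  B3 = {q1}
  B4 = {q2}
  B5 = {q3}
p0 ∈ B0, q0 ∈ B2 → different blocks

NO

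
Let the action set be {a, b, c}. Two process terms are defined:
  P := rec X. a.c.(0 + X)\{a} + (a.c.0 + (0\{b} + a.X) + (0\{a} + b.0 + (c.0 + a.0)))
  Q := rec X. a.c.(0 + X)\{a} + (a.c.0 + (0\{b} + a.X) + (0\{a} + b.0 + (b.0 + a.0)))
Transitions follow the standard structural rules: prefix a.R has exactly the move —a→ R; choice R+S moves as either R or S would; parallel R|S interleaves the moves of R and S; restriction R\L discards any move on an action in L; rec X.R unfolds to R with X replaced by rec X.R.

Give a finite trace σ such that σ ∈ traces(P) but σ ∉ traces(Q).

Reachable graph of P (6 states):
  s0 = rec X. a.c.(0 + X)\{a} + (a.c.0 + (0\{b} + a.X) + (0\{a} + b.0 + (c.0 + a.0))) has moves --a--▸ s0, --a--▸ s1, --a--▸ s2, --a--▸ s3, --b--▸ s1, --c--▸ s1
  s1 = 0 has moves (no moves)
  s2 = c.(0 + (rec X. a.c.(0 + X)\{a} + (a.c.0 + (0\{b} + a.X) + (0\{a} + b.0 + (c.0 + a.0)))))\{a} has moves --c--▸ s4
  s3 = c.0 has moves --c--▸ s1
  s4 = (0 + (rec X. a.c.(0 + X)\{a} + (a.c.0 + (0\{b} + a.X) + (0\{a} + b.0 + (c.0 + a.0)))))\{a} has moves --b--▸ s5, --c--▸ s5
  s5 = 0\{a} has moves (no moves)
Reachable graph of Q (6 states):
  t0 = rec X. a.c.(0 + X)\{a} + (a.c.0 + (0\{b} + a.X) + (0\{a} + b.0 + (b.0 + a.0))) has moves --a--▸ t0, --a--▸ t1, --a--▸ t2, --a--▸ t3, --b--▸ t1
  t1 = 0 has moves (no moves)
  t2 = c.(0 + (rec X. a.c.(0 + X)\{a} + (a.c.0 + (0\{b} + a.X) + (0\{a} + b.0 + (b.0 + a.0)))))\{a} has moves --c--▸ t4
  t3 = c.0 has moves --c--▸ t1
  t4 = (0 + (rec X. a.c.(0 + X)\{a} + (a.c.0 + (0\{b} + a.X) + (0\{a} + b.0 + (b.0 + a.0)))))\{a} has moves --b--▸ t5
  t5 = 0\{a} has moves (no moves)
Executing c from P (initial set {s0}):
  after c @ step 1: {s1}
  ✓ P
Executing c from Q (initial set {t0}):
  after c @ step 1: ∅ (Q stuck)

c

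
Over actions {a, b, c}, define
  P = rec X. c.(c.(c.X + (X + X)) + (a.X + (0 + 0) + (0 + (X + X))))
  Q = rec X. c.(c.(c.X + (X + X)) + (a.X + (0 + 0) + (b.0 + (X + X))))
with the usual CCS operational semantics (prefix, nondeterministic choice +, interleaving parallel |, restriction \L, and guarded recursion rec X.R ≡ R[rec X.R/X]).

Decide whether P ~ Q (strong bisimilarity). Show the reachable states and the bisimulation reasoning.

P ≁ Q

LTS(P): 3 reachable states
  s0 = rec X. c.(c.(c.X + (X + X)) + (a.X + (0 + 0) + (0 + (X + X)))) → --c--▸ s1
  s1 = c.(c.(rec X. c.(c.(c.X + (X + X)) + (a.X + (0 + 0) + (0 + (X + X))))) + ((rec X. c.(c.(c.X + (X + X)) + (a.X + (0 + 0) + (0 + (X + X))))) + (rec X. c.(c.(c.X + (X + X)) + (a.X + (0 + 0) + (0 + (X + X))))))) + (a.(rec X. c.(c.(c.X + (X + X)) + (a.X + (0 + 0) + (0 + (X + X))))) + (0 + 0) + (0 + ((rec X. c.(c.(c.X + (X + X)) + (a.X + (0 + 0) + (0 + (X + X))))) + (rec X. c.(c.(c.X + (X + X)) + (a.X + (0 + 0) + (0 + (X + X)))))))) → --a--▸ s0, --c--▸ s1, --c--▸ s2
  s2 = c.(rec X. c.(c.(c.X + (X + X)) + (a.X + (0 + 0) + (0 + (X + X))))) + ((rec X. c.(c.(c.X + (X + X)) + (a.X + (0 + 0) + (0 + (X + X))))) + (rec X. c.(c.(c.X + (X + X)) + (a.X + (0 + 0) + (0 + (X + X)))))) → --c--▸ s0, --c--▸ s1
LTS(Q): 4 reachable states
  t0 = rec X. c.(c.(c.X + (X + X)) + (a.X + (0 + 0) + (b.0 + (X + X)))) → --c--▸ t1
  t1 = c.(c.(rec X. c.(c.(c.X + (X + X)) + (a.X + (0 + 0) + (b.0 + (X + X))))) + ((rec X. c.(c.(c.X + (X + X)) + (a.X + (0 + 0) + (b.0 + (X + X))))) + (rec X. c.(c.(c.X + (X + X)) + (a.X + (0 + 0) + (b.0 + (X + X))))))) + (a.(rec X. c.(c.(c.X + (X + X)) + (a.X + (0 + 0) + (b.0 + (X + X))))) + (0 + 0) + (b.0 + ((rec X. c.(c.(c.X + (X + X)) + (a.X + (0 + 0) + (b.0 + (X + X))))) + (rec X. c.(c.(c.X + (X + X)) + (a.X + (0 + 0) + (b.0 + (X + X)))))))) → --a--▸ t0, --b--▸ t2, --c--▸ t1, --c--▸ t3
  t2 = 0 → deadlocked
  t3 = c.(rec X. c.(c.(c.X + (X + X)) + (a.X + (0 + 0) + (b.0 + (X + X))))) + ((rec X. c.(c.(c.X + (X + X)) + (a.X + (0 + 0) + (b.0 + (X + X))))) + (rec X. c.(c.(c.X + (X + X)) + (a.X + (0 + 0) + (b.0 + (X + X)))))) → --c--▸ t0, --c--▸ t1
Bisimilarity quotient blocks:
  B0 = {s0}
  B1 = {s1}
  B2 = {s2}
  B3 = {t0}
  B4 = {t1}
  B5 = {t3}
  B6 = {t2}
s0 ∈ B0, t0 ∈ B3 → different blocks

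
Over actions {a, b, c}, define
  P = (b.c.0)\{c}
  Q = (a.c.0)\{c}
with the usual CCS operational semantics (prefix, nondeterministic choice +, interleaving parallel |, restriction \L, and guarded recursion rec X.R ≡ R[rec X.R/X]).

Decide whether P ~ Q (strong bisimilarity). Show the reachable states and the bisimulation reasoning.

P's transition system — 2 states:
  m0 = (b.c.0)\{c} | ··b··> m1
  m1 = (c.0)\{c} | stopped
Q's transition system — 2 states:
  n0 = (a.c.0)\{c} | ··a··> n1
  n1 = (c.0)\{c} | stopped
Bisimilarity quotient blocks:
  B0 = {m0}
  B1 = {m1, n1}
  B2 = {n0}
m0 ∈ B0, n0 ∈ B2 → different blocks

NO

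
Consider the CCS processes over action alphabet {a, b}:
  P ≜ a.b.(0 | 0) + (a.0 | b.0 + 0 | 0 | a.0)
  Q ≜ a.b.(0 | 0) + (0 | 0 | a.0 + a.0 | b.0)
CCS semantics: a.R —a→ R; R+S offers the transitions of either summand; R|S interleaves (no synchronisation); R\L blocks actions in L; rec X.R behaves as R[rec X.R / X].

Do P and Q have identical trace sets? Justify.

trace-equivalent

LTS(P): 6 reachable states
  m0 = a.b.(0 | 0) + (a.0 | b.0 + 0 | 0 | a.0) | —a→ m1, —a→ m2, —a→ m3, —b→ m4
  m1 = 0 | 0 | 0 | stopped
  m2 = 0 | b.0 | —b→ m5
  m3 = b.(0 | 0) | —b→ m5
  m4 = a.0 | 0 | —a→ m5
  m5 = 0 | 0 | stopped
LTS(Q): 6 reachable states
  n0 = a.b.(0 | 0) + (0 | 0 | a.0 + a.0 | b.0) | —a→ n1, —a→ n2, —a→ n3, —b→ n4
  n1 = 0 | 0 | 0 | stopped
  n2 = 0 | b.0 | —b→ n5
  n3 = b.(0 | 0) | —b→ n5
  n4 = a.0 | 0 | —a→ n5
  n5 = 0 | 0 | stopped
Bisimilarity quotient blocks:
  B0 = {m0, n0}
  B1 = {m1, m5, n1, n5}
  B2 = {m4, n4}
  B3 = {m2, m3, n2, n3}
m0 ∈ B0, n0 ∈ B0 → same block
Bisimilar ⇒ trace-equivalent.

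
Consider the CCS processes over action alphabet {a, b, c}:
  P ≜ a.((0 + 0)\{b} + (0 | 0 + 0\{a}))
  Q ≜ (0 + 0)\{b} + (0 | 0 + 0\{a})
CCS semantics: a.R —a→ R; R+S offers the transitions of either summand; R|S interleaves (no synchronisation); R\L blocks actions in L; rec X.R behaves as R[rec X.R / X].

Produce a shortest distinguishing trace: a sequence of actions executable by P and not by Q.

Reachable graph of P (2 states):
  u0 = a.((0 + 0)\{b} + (0 | 0 + 0\{a})) has moves =a=> u1
  u1 = (0 + 0)\{b} + (0 | 0 + 0\{a}) has moves ∅
Reachable graph of Q (1 states):
  v0 = (0 + 0)\{b} + (0 | 0 + 0\{a}) has moves ∅
Executing a from P (initial set {u0}):
  after a @ step 1: {u1}
  — P admits the full trace.
Executing a from Q (initial set {v0}):
  after a @ step 1: no successor for Q

a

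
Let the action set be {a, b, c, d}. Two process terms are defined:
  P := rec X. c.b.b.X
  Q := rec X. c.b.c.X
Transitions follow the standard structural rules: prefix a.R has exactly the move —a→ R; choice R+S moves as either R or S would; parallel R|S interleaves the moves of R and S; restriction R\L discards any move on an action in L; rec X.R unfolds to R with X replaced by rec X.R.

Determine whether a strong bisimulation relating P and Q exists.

P's transition system — 3 states:
  p0 = rec X. c.b.b.X → =c=> p1
  p1 = b.b.(rec X. c.b.b.X) → =b=> p2
  p2 = b.(rec X. c.b.b.X) → =b=> p0
Q's transition system — 3 states:
  q0 = rec X. c.b.c.X → =c=> q1
  q1 = b.c.(rec X. c.b.c.X) → =b=> q2
  q2 = c.(rec X. c.b.c.X) → =c=> q0
Coarsest stable partition (strong bisimilarity classes):
  B0 = {p0}
  B1 = {p1}
  B2 = {p2}
  B3 = {q0}
  B4 = {q1}
  B5 = {q2}
p0 ∈ B0, q0 ∈ B3 → different blocks

not bisimilar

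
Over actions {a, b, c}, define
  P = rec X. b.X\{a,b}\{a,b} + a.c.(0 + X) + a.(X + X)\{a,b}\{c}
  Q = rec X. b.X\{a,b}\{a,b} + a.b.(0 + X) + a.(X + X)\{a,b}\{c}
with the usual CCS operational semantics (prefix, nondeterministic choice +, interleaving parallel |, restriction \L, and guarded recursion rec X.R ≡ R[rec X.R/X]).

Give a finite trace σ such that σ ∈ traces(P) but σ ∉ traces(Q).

LTS(P): 5 reachable states
  s0 = rec X. b.X\{a,b}\{a,b} + a.c.(0 + X) + a.(X + X)\{a,b}\{c} ⊢ --a--▸ s1, --a--▸ s2, --b--▸ s3
  s1 = ((rec X. b.X\{a,b}\{a,b} + a.c.(0 + X) + a.(X + X)\{a,b}\{c}) + (rec X. b.X\{a,b}\{a,b} + a.c.(0 + X) + a.(X + X)\{a,b}\{c}))\{a,b}\{c} ⊢ ∅
  s2 = c.(0 + (rec X. b.X\{a,b}\{a,b} + a.c.(0 + X) + a.(X + X)\{a,b}\{c})) ⊢ --c--▸ s4
  s3 = (rec X. b.X\{a,b}\{a,b} + a.c.(0 + X) + a.(X + X)\{a,b}\{c})\{a,b}\{a,b} ⊢ ∅
  s4 = 0 + (rec X. b.X\{a,b}\{a,b} + a.c.(0 + X) + a.(X + X)\{a,b}\{c}) ⊢ --a--▸ s1, --a--▸ s2, --b--▸ s3
LTS(Q): 5 reachable states
  t0 = rec X. b.X\{a,b}\{a,b} + a.b.(0 + X) + a.(X + X)\{a,b}\{c} ⊢ --a--▸ t1, --a--▸ t2, --b--▸ t3
  t1 = ((rec X. b.X\{a,b}\{a,b} + a.b.(0 + X) + a.(X + X)\{a,b}\{c}) + (rec X. b.X\{a,b}\{a,b} + a.b.(0 + X) + a.(X + X)\{a,b}\{c}))\{a,b}\{c} ⊢ ∅
  t2 = b.(0 + (rec X. b.X\{a,b}\{a,b} + a.b.(0 + X) + a.(X + X)\{a,b}\{c})) ⊢ --b--▸ t4
  t3 = (rec X. b.X\{a,b}\{a,b} + a.b.(0 + X) + a.(X + X)\{a,b}\{c})\{a,b}\{a,b} ⊢ ∅
  t4 = 0 + (rec X. b.X\{a,b}\{a,b} + a.b.(0 + X) + a.(X + X)\{a,b}\{c}) ⊢ --a--▸ t1, --a--▸ t2, --b--▸ t3
Run σ = ⟨ac⟩ on P: start {s0}
  after a @ step 1: {s1, s2}
  after c @ step 2: {s4}
  ✓ P
Run σ = ⟨ac⟩ on Q: start {t0}
  after a @ step 1: {t1, t2}
  after c @ step 2: ∅ (Q stuck)

ac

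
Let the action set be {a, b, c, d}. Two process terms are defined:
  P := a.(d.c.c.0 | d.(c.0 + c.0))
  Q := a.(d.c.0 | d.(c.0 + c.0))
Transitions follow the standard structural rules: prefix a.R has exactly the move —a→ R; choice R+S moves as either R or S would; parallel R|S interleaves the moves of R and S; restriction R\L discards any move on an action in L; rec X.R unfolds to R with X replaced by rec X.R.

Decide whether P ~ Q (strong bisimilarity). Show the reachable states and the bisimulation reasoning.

LTS(P): 13 reachable states
  p0 = a.(d.c.c.0 | d.(c.0 + c.0)) | ··a··> p1
  p1 = d.c.c.0 | d.(c.0 + c.0) | ··d··> p2, ··d··> p3
  p2 = c.c.0 | d.(c.0 + c.0) | ··c··> p4, ··d··> p5
  p3 = d.c.c.0 | (c.0 + c.0) | ··c··> p6, ··d··> p5
  p4 = c.0 | d.(c.0 + c.0) | ··c··> p7, ··d··> p8
  p5 = c.c.0 | (c.0 + c.0) | ··c··> p8, ··c··> p9
  p6 = d.c.c.0 | 0 | ··d··> p9
  p7 = 0 | d.(c.0 + c.0) | ··d··> p10
  p8 = c.0 | (c.0 + c.0) | ··c··> p10, ··c··> p11
  p9 = c.c.0 | 0 | ··c··> p11
  p10 = 0 | (c.0 + c.0) | ··c··> p12
  p11 = c.0 | 0 | ··c··> p12
  p12 = 0 | 0 | deadlocked
LTS(Q): 10 reachable states
  q0 = a.(d.c.0 | d.(c.0 + c.0)) | ··a··> q1
  q1 = d.c.0 | d.(c.0 + c.0) | ··d··> q2, ··d··> q3
  q2 = c.0 | d.(c.0 + c.0) | ··c··> q4, ··d··> q5
  q3 = d.c.0 | (c.0 + c.0) | ··c··> q6, ··d··> q5
  q4 = 0 | d.(c.0 + c.0) | ··d··> q7
  q5 = c.0 | (c.0 + c.0) | ··c··> q7, ··c··> q8
  q6 = d.c.0 | 0 | ··d··> q8
  q7 = 0 | (c.0 + c.0) | ··c··> q9
  q8 = c.0 | 0 | ··c··> q9
  q9 = 0 | 0 | deadlocked
Bisimilarity quotient blocks:
  B0 = {p0}
  B1 = {p1}
  B2 = {p2}
  B3 = {p4, q2, q3}
  B4 = {p7, q4, q6}
  B5 = {p10, p11, q7, q8}
  B6 = {p12, q9}
  B7 = {p8, p9, q5}
  B8 = {p5}
  B9 = {p3}
  B10 = {p6}
  B11 = {q0}
  B12 = {q1}
p0 ∈ B0, q0 ∈ B11 → different blocks

NO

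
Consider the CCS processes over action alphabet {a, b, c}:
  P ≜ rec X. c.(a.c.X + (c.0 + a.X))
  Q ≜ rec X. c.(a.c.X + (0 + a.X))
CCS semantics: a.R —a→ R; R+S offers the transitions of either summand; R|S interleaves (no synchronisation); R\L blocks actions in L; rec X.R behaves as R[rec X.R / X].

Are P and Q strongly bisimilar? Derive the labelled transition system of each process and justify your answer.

P's transition system — 4 states:
  u0 = rec X. c.(a.c.X + (c.0 + a.X)) → --c--▸ u1
  u1 = a.c.(rec X. c.(a.c.X + (c.0 + a.X))) + (c.0 + a.(rec X. c.(a.c.X + (c.0 + a.X)))) → --a--▸ u0, --a--▸ u2, --c--▸ u3
  u2 = c.(rec X. c.(a.c.X + (c.0 + a.X))) → --c--▸ u0
  u3 = 0 → ·
Q's transition system — 3 states:
  v0 = rec X. c.(a.c.X + (0 + a.X)) → --c--▸ v1
  v1 = a.c.(rec X. c.(a.c.X + (0 + a.X))) + (0 + a.(rec X. c.(a.c.X + (0 + a.X)))) → --a--▸ v0, --a--▸ v2
  v2 = c.(rec X. c.(a.c.X + (0 + a.X))) → --c--▸ v0
Partition-refinement fixed point:
  B0 = {u0}
  B1 = {u1}
  B2 = {u2}
  B3 = {u3}
  B4 = {v0}
  B5 = {v1}
  B6 = {v2}
u0 ∈ B0, v0 ∈ B4 → different blocks

NO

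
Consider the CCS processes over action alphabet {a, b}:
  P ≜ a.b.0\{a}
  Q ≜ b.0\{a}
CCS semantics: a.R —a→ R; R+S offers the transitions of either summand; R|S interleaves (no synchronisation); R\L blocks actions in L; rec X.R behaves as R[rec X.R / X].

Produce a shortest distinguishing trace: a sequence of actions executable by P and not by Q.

P's transition system — 3 states:
  s0 = a.b.0\{a} has moves --a--▸ s1
  s1 = b.0\{a} has moves --b--▸ s2
  s2 = 0\{a} has moves stopped
Q's transition system — 2 states:
  t0 = b.0\{a} has moves --b--▸ t1
  t1 = 0\{a} has moves stopped
Run σ = ⟨a⟩ on P: start {s0}
  step 1 (a): {s1}
  ✓ P
Run σ = ⟨a⟩ on Q: start {t0}
  step 1 (a): ∅  — Q cannot continue

a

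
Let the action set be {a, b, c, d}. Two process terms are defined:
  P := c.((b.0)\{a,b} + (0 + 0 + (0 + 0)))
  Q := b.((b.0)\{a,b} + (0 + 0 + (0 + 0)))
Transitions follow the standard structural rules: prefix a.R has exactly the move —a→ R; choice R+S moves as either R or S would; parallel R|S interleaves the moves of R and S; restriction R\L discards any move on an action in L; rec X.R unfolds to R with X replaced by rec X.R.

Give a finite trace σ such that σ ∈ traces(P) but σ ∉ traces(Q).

P's transition system — 2 states:
  s0 = c.((b.0)\{a,b} + (0 + 0 + (0 + 0))) → -c-> s1
  s1 = (b.0)\{a,b} + (0 + 0 + (0 + 0)) → deadlocked
Q's transition system — 2 states:
  t0 = b.((b.0)\{a,b} + (0 + 0 + (0 + 0))) → -b-> t1
  t1 = (b.0)\{a,b} + (0 + 0 + (0 + 0)) → deadlocked
Trace ⟨c⟩ through P, begin at {s0}:
  [1] c ⇒ {s1}
  — P admits the full trace.
Trace ⟨c⟩ through Q, begin at {t0}:
  [1] c ⇒ ∅  — Q cannot continue

c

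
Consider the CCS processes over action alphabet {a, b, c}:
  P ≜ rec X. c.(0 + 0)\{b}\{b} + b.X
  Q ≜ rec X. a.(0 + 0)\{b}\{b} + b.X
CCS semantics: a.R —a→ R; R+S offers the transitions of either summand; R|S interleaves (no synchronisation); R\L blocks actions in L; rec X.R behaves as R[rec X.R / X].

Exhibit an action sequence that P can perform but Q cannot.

c

LTS(P): 2 reachable states
  m0 = rec X. c.(0 + 0)\{b}\{b} + b.X | -b-> m0, -c-> m1
  m1 = (0 + 0)\{b}\{b} | stopped
LTS(Q): 2 reachable states
  n0 = rec X. a.(0 + 0)\{b}\{b} + b.X | -a-> n1, -b-> n0
  n1 = (0 + 0)\{b}\{b} | stopped
Trace ⟨c⟩ through P, begin at {m0}:
  [1] c ⇒ {m1}
  — P admits the full trace.
Trace ⟨c⟩ through Q, begin at {n0}:
  [1] c ⇒ ∅  — Q cannot continue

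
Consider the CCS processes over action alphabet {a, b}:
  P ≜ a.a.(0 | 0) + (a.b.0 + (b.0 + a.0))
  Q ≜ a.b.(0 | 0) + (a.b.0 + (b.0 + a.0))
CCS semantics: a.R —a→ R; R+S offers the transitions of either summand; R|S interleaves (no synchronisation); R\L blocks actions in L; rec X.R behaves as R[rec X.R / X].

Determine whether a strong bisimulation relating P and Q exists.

LTS(P): 5 reachable states
  p0 = a.a.(0 | 0) + (a.b.0 + (b.0 + a.0)) ⊢ =a=> p1, =a=> p2, =a=> p3, =b=> p1
  p1 = 0 ⊢ ∅
  p2 = a.(0 | 0) ⊢ =a=> p4
  p3 = b.0 ⊢ =b=> p1
  p4 = 0 | 0 ⊢ ∅
LTS(Q): 5 reachable states
  q0 = a.b.(0 | 0) + (a.b.0 + (b.0 + a.0)) ⊢ =a=> q1, =a=> q2, =a=> q3, =b=> q1
  q1 = 0 ⊢ ∅
  q2 = b.(0 | 0) ⊢ =b=> q4
  q3 = b.0 ⊢ =b=> q1
  q4 = 0 | 0 ⊢ ∅
Bisimilarity quotient blocks:
  B0 = {p0}
  B1 = {p1, p4, q1, q4}
  B2 = {p2}
  B3 = {p3, q2, q3}
  B4 = {q0}
p0 ∈ B0, q0 ∈ B4 → different blocks

not bisimilar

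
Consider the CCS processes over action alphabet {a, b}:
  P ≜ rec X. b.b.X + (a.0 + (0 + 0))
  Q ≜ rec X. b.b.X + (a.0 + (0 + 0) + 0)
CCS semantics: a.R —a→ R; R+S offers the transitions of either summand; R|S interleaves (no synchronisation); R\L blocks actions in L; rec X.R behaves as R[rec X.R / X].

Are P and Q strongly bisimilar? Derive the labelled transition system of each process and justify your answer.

bisimilar

P's transition system — 3 states:
  m0 = rec X. b.b.X + (a.0 + (0 + 0)) has moves --a--▸ m1, --b--▸ m2
  m1 = 0 has moves ·
  m2 = b.(rec X. b.b.X + (a.0 + (0 + 0))) has moves --b--▸ m0
Q's transition system — 3 states:
  n0 = rec X. b.b.X + (a.0 + (0 + 0) + 0) has moves --a--▸ n1, --b--▸ n2
  n1 = 0 has moves ·
  n2 = b.(rec X. b.b.X + (a.0 + (0 + 0) + 0)) has moves --b--▸ n0
Partition-refinement fixed point:
  B0 = {m0, n0}
  B1 = {m2, n2}
  B2 = {m1, n1}
m0 ∈ B0, n0 ∈ B0 → same block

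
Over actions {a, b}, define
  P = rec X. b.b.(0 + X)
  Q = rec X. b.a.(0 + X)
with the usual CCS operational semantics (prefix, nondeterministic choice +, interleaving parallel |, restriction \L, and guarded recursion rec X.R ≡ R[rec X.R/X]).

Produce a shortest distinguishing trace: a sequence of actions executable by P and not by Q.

P's transition system — 3 states:
  s0 = rec X. b.b.(0 + X) | ··b··> s1
  s1 = b.(0 + (rec X. b.b.(0 + X))) | ··b··> s2
  s2 = 0 + (rec X. b.b.(0 + X)) | ··b··> s1
Q's transition system — 3 states:
  t0 = rec X. b.a.(0 + X) | ··b··> t1
  t1 = a.(0 + (rec X. b.a.(0 + X))) | ··a··> t2
  t2 = 0 + (rec X. b.a.(0 + X)) | ··b··> t1
Run σ = ⟨bb⟩ on P: start {s0}
  step 1 (b): {s1}
  step 2 (b): {s2}
  ✓ P
Run σ = ⟨bb⟩ on Q: start {t0}
  step 1 (b): {t1}
  step 2 (b): ∅  — Q cannot continue

bb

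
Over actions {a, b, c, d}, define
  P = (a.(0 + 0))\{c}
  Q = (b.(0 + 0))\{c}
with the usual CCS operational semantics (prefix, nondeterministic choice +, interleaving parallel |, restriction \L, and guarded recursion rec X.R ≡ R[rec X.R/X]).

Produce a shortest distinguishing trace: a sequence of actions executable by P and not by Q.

LTS(P): 2 reachable states
  p0 = (a.(0 + 0))\{c} | -a-> p1
  p1 = (0 + 0)\{c} | (no moves)
LTS(Q): 2 reachable states
  q0 = (b.(0 + 0))\{c} | -b-> q1
  q1 = (0 + 0)\{c} | (no moves)
Run σ = ⟨a⟩ on P: start {p0}
  [1] a ⇒ {p1}
  P completes σ.
Run σ = ⟨a⟩ on Q: start {q0}
  [1] a ⇒ ∅  — Q cannot continue

a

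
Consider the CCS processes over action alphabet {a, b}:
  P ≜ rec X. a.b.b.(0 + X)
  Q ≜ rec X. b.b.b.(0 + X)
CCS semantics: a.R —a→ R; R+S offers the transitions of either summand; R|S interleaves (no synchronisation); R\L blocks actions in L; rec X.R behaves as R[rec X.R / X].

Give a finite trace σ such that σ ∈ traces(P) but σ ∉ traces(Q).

LTS(P): 4 reachable states
  u0 = rec X. a.b.b.(0 + X) has moves =a=> u1
  u1 = b.b.(0 + (rec X. a.b.b.(0 + X))) has moves =b=> u2
  u2 = b.(0 + (rec X. a.b.b.(0 + X))) has moves =b=> u3
  u3 = 0 + (rec X. a.b.b.(0 + X)) has moves =a=> u1
LTS(Q): 4 reachable states
  v0 = rec X. b.b.b.(0 + X) has moves =b=> v1
  v1 = b.b.(0 + (rec X. b.b.b.(0 + X))) has moves =b=> v2
  v2 = b.(0 + (rec X. b.b.b.(0 + X))) has moves =b=> v3
  v3 = 0 + (rec X. b.b.b.(0 + X)) has moves =b=> v1
Run σ = ⟨a⟩ on P: start {u0}
  step 1 (a): {u1}
  ✓ P
Run σ = ⟨a⟩ on Q: start {v0}
  step 1 (a): ∅  — Q cannot continue

a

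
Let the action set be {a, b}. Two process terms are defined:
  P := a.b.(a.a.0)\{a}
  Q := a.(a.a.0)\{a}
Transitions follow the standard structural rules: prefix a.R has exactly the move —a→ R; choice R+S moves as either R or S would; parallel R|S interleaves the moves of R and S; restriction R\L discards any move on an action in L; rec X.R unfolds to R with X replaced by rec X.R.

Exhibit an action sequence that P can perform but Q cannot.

LTS(P): 3 reachable states
  p0 = a.b.(a.a.0)\{a} ⊢ -a-> p1
  p1 = b.(a.a.0)\{a} ⊢ -b-> p2
  p2 = (a.a.0)\{a} ⊢ stopped
LTS(Q): 2 reachable states
  q0 = a.(a.a.0)\{a} ⊢ -a-> q1
  q1 = (a.a.0)\{a} ⊢ stopped
Executing ab from P (initial set {p0}):
  step 1 (a): {p1}
  step 2 (b): {p2}
  — P admits the full trace.
Executing ab from Q (initial set {q0}):
  step 1 (a): {q1}
  step 2 (b): ∅ (Q stuck)

ab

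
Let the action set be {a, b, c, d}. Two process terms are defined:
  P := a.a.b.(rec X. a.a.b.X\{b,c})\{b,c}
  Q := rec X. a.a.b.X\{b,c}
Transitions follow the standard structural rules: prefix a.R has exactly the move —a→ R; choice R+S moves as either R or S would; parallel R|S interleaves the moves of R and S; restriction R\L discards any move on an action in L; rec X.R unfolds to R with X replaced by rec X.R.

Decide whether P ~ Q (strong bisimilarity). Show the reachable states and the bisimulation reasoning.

LTS(P): 6 reachable states
  u0 = a.a.b.(rec X. a.a.b.X\{b,c})\{b,c} has moves -a-> u1
  u1 = a.b.(rec X. a.a.b.X\{b,c})\{b,c} has moves -a-> u2
  u2 = b.(rec X. a.a.b.X\{b,c})\{b,c} has moves -b-> u3
  u3 = (rec X. a.a.b.X\{b,c})\{b,c} has moves -a-> u4
  u4 = (a.b.(rec X. a.a.b.X\{b,c})\{b,c})\{b,c} has moves -a-> u5
  u5 = (b.(rec X. a.a.b.X\{b,c})\{b,c})\{b,c} has moves (no moves)
LTS(Q): 6 reachable states
  v0 = rec X. a.a.b.X\{b,c} has moves -a-> v1
  v1 = a.b.(rec X. a.a.b.X\{b,c})\{b,c} has moves -a-> v2
  v2 = b.(rec X. a.a.b.X\{b,c})\{b,c} has moves -b-> v3
  v3 = (rec X. a.a.b.X\{b,c})\{b,c} has moves -a-> v4
  v4 = (a.b.(rec X. a.a.b.X\{b,c})\{b,c})\{b,c} has moves -a-> v5
  v5 = (b.(rec X. a.a.b.X\{b,c})\{b,c})\{b,c} has moves (no moves)
Coarsest stable partition (strong bisimilarity classes):
  B0 = {u0, v0}
  B1 = {u1, v1}
  B2 = {u2, v2}
  B3 = {u3, v3}
  B4 = {u4, v4}
  B5 = {u5, v5}
u0 ∈ B0, v0 ∈ B0 → same block

bisimilar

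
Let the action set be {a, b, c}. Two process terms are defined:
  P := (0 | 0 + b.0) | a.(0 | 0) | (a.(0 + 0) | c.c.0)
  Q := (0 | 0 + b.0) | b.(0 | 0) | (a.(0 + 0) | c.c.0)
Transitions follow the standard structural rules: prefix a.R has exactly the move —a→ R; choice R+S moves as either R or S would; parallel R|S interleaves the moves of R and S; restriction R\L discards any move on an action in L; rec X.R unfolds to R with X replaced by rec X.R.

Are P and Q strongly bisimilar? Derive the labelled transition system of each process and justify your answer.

P's transition system — 24 states:
  m0 = (0 | 0 + b.0) | a.(0 | 0) | (a.(0 + 0) | c.c.0) has moves ··a··> m1, ··a··> m2, ··b··> m3, ··c··> m4
  m1 = (0 | 0 + b.0) | (0 | 0) | (a.(0 + 0) | c.c.0) has moves ··a··> m5, ··b··> m6, ··c··> m7
  m2 = (0 | 0 + b.0) | a.(0 | 0) | ((0 + 0) | c.c.0) has moves ··a··> m5, ··b··> m8, ··c··> m9
  m3 = 0 | a.(0 | 0) | (a.(0 + 0) | c.c.0) has moves ··a··> m6, ··a··> m8, ··c··> m10
  m4 = (0 | 0 + b.0) | a.(0 | 0) | (a.(0 + 0) | c.0) has moves ··a··> m7, ··a··> m9, ··b··> m10, ··c··> m11
  m5 = (0 | 0 + b.0) | (0 | 0) | ((0 + 0) | c.c.0) has moves ··b··> m12, ··c··> m13
  m6 = 0 | (0 | 0) | (a.(0 + 0) | c.c.0) has moves ··a··> m12, ··c··> m14
  m7 = (0 | 0 + b.0) | (0 | 0) | (a.(0 + 0) | c.0) has moves ··a··> m13, ··b··> m14, ··c··> m15
  m8 = 0 | a.(0 | 0) | ((0 + 0) | c.c.0) has moves ··a··> m12, ··c··> m16
  m9 = (0 | 0 + b.0) | a.(0 | 0) | ((0 + 0) | c.0) has moves ··a··> m13, ··b··> m16, ··c··> m17
  m10 = 0 | a.(0 | 0) | (a.(0 + 0) | c.0) has moves ··a··> m14, ··a··> m16, ··c··> m18
  m11 = (0 | 0 + b.0) | a.(0 | 0) | (a.(0 + 0) | 0) has moves ··a··> m15, ··a··> m17, ··b··> m18
  m12 = 0 | (0 | 0) | ((0 + 0) | c.c.0) has moves ··c··> m19
  m13 = (0 | 0 + b.0) | (0 | 0) | ((0 + 0) | c.0) has moves ··b··> m19, ··c··> m20
  m14 = 0 | (0 | 0) | (a.(0 + 0) | c.0) has moves ··a··> m19, ··c··> m21
  m15 = (0 | 0 + b.0) | (0 | 0) | (a.(0 + 0) | 0) has moves ··a··> m20, ··b··> m21
  m16 = 0 | a.(0 | 0) | ((0 + 0) | c.0) has moves ··a··> m19, ··c··> m22
  m17 = (0 | 0 + b.0) | a.(0 | 0) | ((0 + 0) | 0) has moves ··a··> m20, ··b··> m22
  m18 = 0 | a.(0 | 0) | (a.(0 + 0) | 0) has moves ··a··> m21, ··a··> m22
  m19 = 0 | (0 | 0) | ((0 + 0) | c.0) has moves ··c··> m23
  m20 = (0 | 0 + b.0) | (0 | 0) | ((0 + 0) | 0) has moves ··b··> m23
  m21 = 0 | (0 | 0) | (a.(0 + 0) | 0) has moves ··a··> m23
  m22 = 0 | a.(0 | 0) | ((0 + 0) | 0) has moves ··a··> m23
  m23 = 0 | (0 | 0) | ((0 + 0) | 0) has moves stopped
Q's transition system — 24 states:
  n0 = (0 | 0 + b.0) | b.(0 | 0) | (a.(0 + 0) | c.c.0) has moves ··a··> n1, ··b··> n2, ··b··> n3, ··c··> n4
  n1 = (0 | 0 + b.0) | b.(0 | 0) | ((0 + 0) | c.c.0) has moves ··b··> n5, ··b··> n6, ··c··> n7
  n2 = (0 | 0 + b.0) | (0 | 0) | (a.(0 + 0) | c.c.0) has moves ··a··> n5, ··b··> n8, ··c··> n9
  n3 = 0 | b.(0 | 0) | (a.(0 + 0) | c.c.0) has moves ··a··> n6, ··b··> n8, ··c··> n10
  n4 = (0 | 0 + b.0) | b.(0 | 0) | (a.(0 + 0) | c.0) has moves ··a··> n7, ··b··> n10, ··b··> n9, ··c··> n11
  n5 = (0 | 0 + b.0) | (0 | 0) | ((0 + 0) | c.c.0) has moves ··b··> n12, ··c··> n13
  n6 = 0 | b.(0 | 0) | ((0 + 0) | c.c.0) has moves ··b··> n12, ··c··> n14
  n7 = (0 | 0 + b.0) | b.(0 | 0) | ((0 + 0) | c.0) has moves ··b··> n13, ··b··> n14, ··c··> n15
  n8 = 0 | (0 | 0) | (a.(0 + 0) | c.c.0) has moves ··a··> n12, ··c··> n16
  n9 = (0 | 0 + b.0) | (0 | 0) | (a.(0 + 0) | c.0) has moves ··a··> n13, ··b··> n16, ··c··> n17
  n10 = 0 | b.(0 | 0) | (a.(0 + 0) | c.0) has moves ··a··> n14, ··b··> n16, ··c··> n18
  n11 = (0 | 0 + b.0) | b.(0 | 0) | (a.(0 + 0) | 0) has moves ··a··> n15, ··b··> n17, ··b··> n18
  n12 = 0 | (0 | 0) | ((0 + 0) | c.c.0) has moves ··c··> n19
  n13 = (0 | 0 + b.0) | (0 | 0) | ((0 + 0) | c.0) has moves ··b··> n19, ··c··> n20
  n14 = 0 | b.(0 | 0) | ((0 + 0) | c.0) has moves ··b··> n19, ··c··> n21
  n15 = (0 | 0 + b.0) | b.(0 | 0) | ((0 + 0) | 0) has moves ··b··> n20, ··b··> n21
  n16 = 0 | (0 | 0) | (a.(0 + 0) | c.0) has moves ··a··> n19, ··c··> n22
  n17 = (0 | 0 + b.0) | (0 | 0) | (a.(0 + 0) | 0) has moves ··a··> n20, ··b··> n22
  n18 = 0 | b.(0 | 0) | (a.(0 + 0) | 0) has moves ··a··> n21, ··b··> n22
  n19 = 0 | (0 | 0) | ((0 + 0) | c.0) has moves ··c··> n23
  n20 = (0 | 0 + b.0) | (0 | 0) | ((0 + 0) | 0) has moves ··b··> n23
  n21 = 0 | b.(0 | 0) | ((0 + 0) | 0) has moves ··b··> n23
  n22 = 0 | (0 | 0) | (a.(0 + 0) | 0) has moves ··a··> n23
  n23 = 0 | (0 | 0) | ((0 + 0) | 0) has moves stopped
Coarsest stable partition (strong bisimilarity classes):
  B0 = {m0}
  B1 = {m4}
  B2 = {m7, m9, n10, n9}
  B3 = {m13, n13, n14}
  B4 = {m20, n20, n21}
  B5 = {m23, n23}
  B6 = {m19, n19}
  B7 = {m14, m16, n16}
  B8 = {m21, m22, n22}
  B9 = {m15, m17, n17, n18}
  B10 = {m11}
  B11 = {m18}
  B12 = {m10}
  B13 = {m3}
  B14 = {m6, m8, n8}
  B15 = {m12, n12}
  B16 = {m1, m2, n2, n3}
  B17 = {m5, n5, n6}
  B18 = {n0}
  B19 = {n1}
  B20 = {n7}
  B21 = {n15}
  B22 = {n4}
  B23 = {n11}
m0 ∈ B0, n0 ∈ B18 → different blocks

NO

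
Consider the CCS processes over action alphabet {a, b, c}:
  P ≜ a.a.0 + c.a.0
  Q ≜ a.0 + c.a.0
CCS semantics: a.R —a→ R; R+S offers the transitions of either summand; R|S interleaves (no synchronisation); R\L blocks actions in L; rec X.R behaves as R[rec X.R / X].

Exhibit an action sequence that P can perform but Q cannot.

Reachable graph of P (3 states):
  u0 = a.a.0 + c.a.0 :: -a-> u1, -c-> u1
  u1 = a.0 :: -a-> u2
  u2 = 0 :: ·
Reachable graph of Q (3 states):
  v0 = a.0 + c.a.0 :: -a-> v1, -c-> v2
  v1 = 0 :: ·
  v2 = a.0 :: -a-> v1
Run σ = ⟨aa⟩ on P: start {u0}
  [1] a ⇒ {u1}
  [2] a ⇒ {u2}
  ✓ P
Run σ = ⟨aa⟩ on Q: start {v0}
  [1] a ⇒ {v1}
  [2] a ⇒ ∅ (Q stuck)

aa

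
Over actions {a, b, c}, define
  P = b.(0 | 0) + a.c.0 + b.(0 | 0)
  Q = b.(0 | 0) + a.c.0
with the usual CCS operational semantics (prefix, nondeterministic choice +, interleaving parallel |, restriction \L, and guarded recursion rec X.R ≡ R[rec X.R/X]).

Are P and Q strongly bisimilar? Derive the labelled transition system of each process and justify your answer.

LTS(P): 4 reachable states
  u0 = b.(0 | 0) + a.c.0 + b.(0 | 0) :: -a-> u1, -b-> u2
  u1 = c.0 :: -c-> u3
  u2 = 0 | 0 :: (no moves)
  u3 = 0 :: (no moves)
LTS(Q): 4 reachable states
  v0 = b.(0 | 0) + a.c.0 :: -a-> v1, -b-> v2
  v1 = c.0 :: -c-> v3
  v2 = 0 | 0 :: (no moves)
  v3 = 0 :: (no moves)
Coarsest stable partition (strong bisimilarity classes):
  B0 = {u0, v0}
  B1 = {u2, u3, v2, v3}
  B2 = {u1, v1}
u0 ∈ B0, v0 ∈ B0 → same block

P ~ Q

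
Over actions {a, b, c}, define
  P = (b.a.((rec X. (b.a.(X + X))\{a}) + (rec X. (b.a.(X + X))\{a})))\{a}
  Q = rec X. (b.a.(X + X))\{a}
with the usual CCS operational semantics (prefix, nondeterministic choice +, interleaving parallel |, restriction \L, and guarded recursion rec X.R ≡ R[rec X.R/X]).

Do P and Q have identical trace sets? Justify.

P's transition system — 2 states:
  p0 = (b.a.((rec X. (b.a.(X + X))\{a}) + (rec X. (b.a.(X + X))\{a})))\{a} ⊢ --b--▸ p1
  p1 = (a.((rec X. (b.a.(X + X))\{a}) + (rec X. (b.a.(X + X))\{a})))\{a} ⊢ ·
Q's transition system — 2 states:
  q0 = rec X. (b.a.(X + X))\{a} ⊢ --b--▸ q1
  q1 = (a.((rec X. (b.a.(X + X))\{a}) + (rec X. (b.a.(X + X))\{a})))\{a} ⊢ ·
Partition-refinement fixed point:
  B0 = {p0, q0}
  B1 = {p1, q1}
p0 ∈ B0, q0 ∈ B0 → same block
Bisimilar ⇒ trace-equivalent.

YES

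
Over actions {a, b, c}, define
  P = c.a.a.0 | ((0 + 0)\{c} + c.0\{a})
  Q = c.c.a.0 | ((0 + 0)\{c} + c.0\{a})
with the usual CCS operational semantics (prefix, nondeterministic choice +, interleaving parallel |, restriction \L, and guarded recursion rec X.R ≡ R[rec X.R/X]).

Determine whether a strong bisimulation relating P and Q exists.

NO

P's transition system — 8 states:
  m0 = c.a.a.0 | ((0 + 0)\{c} + c.0\{a}) → =c=> m1, =c=> m2
  m1 = a.a.0 | ((0 + 0)\{c} + c.0\{a}) → =a=> m3, =c=> m4
  m2 = c.a.a.0 | 0\{a} → =c=> m4
  m3 = a.0 | ((0 + 0)\{c} + c.0\{a}) → =a=> m5, =c=> m6
  m4 = a.a.0 | 0\{a} → =a=> m6
  m5 = 0 | ((0 + 0)\{c} + c.0\{a}) → =c=> m7
  m6 = a.0 | 0\{a} → =a=> m7
  m7 = 0 | 0\{a} → deadlocked
Q's transition system — 8 states:
  n0 = c.c.a.0 | ((0 + 0)\{c} + c.0\{a}) → =c=> n1, =c=> n2
  n1 = c.a.0 | ((0 + 0)\{c} + c.0\{a}) → =c=> n3, =c=> n4
  n2 = c.c.a.0 | 0\{a} → =c=> n4
  n3 = a.0 | ((0 + 0)\{c} + c.0\{a}) → =a=> n5, =c=> n6
  n4 = c.a.0 | 0\{a} → =c=> n6
  n5 = 0 | ((0 + 0)\{c} + c.0\{a}) → =c=> n7
  n6 = a.0 | 0\{a} → =a=> n7
  n7 = 0 | 0\{a} → deadlocked
Bisimilarity quotient blocks:
  B0 = {m0}
  B1 = {m2}
  B2 = {m4}
  B3 = {m6, n6}
  B4 = {m7, n7}
  B5 = {m1}
  B6 = {m3, n3}
  B7 = {m5, n5}
  B8 = {n0}
  B9 = {n1}
  B10 = {n4}
  B11 = {n2}
m0 ∈ B0, n0 ∈ B8 → different blocks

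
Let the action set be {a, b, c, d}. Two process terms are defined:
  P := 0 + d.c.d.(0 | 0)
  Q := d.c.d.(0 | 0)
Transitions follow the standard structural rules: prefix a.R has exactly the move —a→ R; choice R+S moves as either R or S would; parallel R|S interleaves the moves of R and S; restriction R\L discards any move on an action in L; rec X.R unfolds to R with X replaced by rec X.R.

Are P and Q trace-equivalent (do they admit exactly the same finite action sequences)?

LTS(P): 4 reachable states
  u0 = 0 + d.c.d.(0 | 0) → --d--▸ u1
  u1 = c.d.(0 | 0) → --c--▸ u2
  u2 = d.(0 | 0) → --d--▸ u3
  u3 = 0 | 0 → deadlocked
LTS(Q): 4 reachable states
  v0 = d.c.d.(0 | 0) → --d--▸ v1
  v1 = c.d.(0 | 0) → --c--▸ v2
  v2 = d.(0 | 0) → --d--▸ v3
  v3 = 0 | 0 → deadlocked
Partition-refinement fixed point:
  B0 = {u0, v0}
  B1 = {u1, v1}
  B2 = {u2, v2}
  B3 = {u3, v3}
u0 ∈ B0, v0 ∈ B0 → same block
Bisimilar ⇒ trace-equivalent.

YES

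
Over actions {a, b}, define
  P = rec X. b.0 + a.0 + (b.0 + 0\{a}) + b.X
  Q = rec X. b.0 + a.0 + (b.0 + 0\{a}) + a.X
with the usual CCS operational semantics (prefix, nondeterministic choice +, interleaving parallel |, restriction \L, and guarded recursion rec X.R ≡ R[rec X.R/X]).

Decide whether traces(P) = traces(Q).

Reachable graph of P (2 states):
  p0 = rec X. b.0 + a.0 + (b.0 + 0\{a}) + b.X → =a=> p1, =b=> p0, =b=> p1
  p1 = 0 → stopped
Reachable graph of Q (2 states):
  q0 = rec X. b.0 + a.0 + (b.0 + 0\{a}) + a.X → =a=> q0, =a=> q1, =b=> q1
  q1 = 0 → stopped
Executing ba from P (initial set {p0}):
  after b @ step 1: {p0, p1}
  after a @ step 2: {p1}
  — P admits the full trace.
Executing ba from Q (initial set {q0}):
  after b @ step 1: {q1}
  after a @ step 2: ∅  — Q cannot continue

traces(P) ≠ traces(Q) — witness ⟨ba⟩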